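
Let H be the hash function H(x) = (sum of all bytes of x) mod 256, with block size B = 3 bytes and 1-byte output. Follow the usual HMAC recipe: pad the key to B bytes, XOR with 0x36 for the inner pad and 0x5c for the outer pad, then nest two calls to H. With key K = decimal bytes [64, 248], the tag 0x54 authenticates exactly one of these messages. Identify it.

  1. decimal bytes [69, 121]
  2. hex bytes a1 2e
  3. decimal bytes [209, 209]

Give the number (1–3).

1

Key decimal bytes [64, 248] = 40 f8 is 2 bytes ≤ B = 3; zero-pad to 3 bytes: K' = 40 f8 00.
K' ⊕ ipad = 76 ce 36; K' ⊕ opad = 1c a4 5c.
m1: inner = H(76 ce 36 45 79) = 38; tag = H(1c a4 5c 38) = 54 ← matches
m2: inner = H(76 ce 36 a1 2e) = 49; tag = H(1c a4 5c 49) = 65
m3: inner = H(76 ce 36 d1 d1) = 1c; tag = H(1c a4 5c 1c) = 38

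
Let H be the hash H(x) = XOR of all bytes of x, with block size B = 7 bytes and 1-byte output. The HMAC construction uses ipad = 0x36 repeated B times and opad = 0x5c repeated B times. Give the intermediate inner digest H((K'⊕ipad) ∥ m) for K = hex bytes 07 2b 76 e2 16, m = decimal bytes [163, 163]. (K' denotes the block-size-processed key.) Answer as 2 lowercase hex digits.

98

Key hex bytes 07 2b 76 e2 16 is 5 bytes ≤ B = 7; zero-pad to 7 bytes: K' = 07 2b 76 e2 16 00 00.
K' ⊕ ipad = 31 1d 40 d4 20 36 36.
Inner input = 31 1d 40 d4 20 36 36 ∥ a3 a3.
Inner hash: XOR 31⊕1d⊕40⊕d4⊕20⊕36⊕36⊕a3⊕a3 = 98.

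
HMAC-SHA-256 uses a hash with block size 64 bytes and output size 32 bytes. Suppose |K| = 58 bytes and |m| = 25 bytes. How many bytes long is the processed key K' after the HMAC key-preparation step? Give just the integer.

64

Key is 58 ≤ 64 bytes, zero-padded: |K'| = 64.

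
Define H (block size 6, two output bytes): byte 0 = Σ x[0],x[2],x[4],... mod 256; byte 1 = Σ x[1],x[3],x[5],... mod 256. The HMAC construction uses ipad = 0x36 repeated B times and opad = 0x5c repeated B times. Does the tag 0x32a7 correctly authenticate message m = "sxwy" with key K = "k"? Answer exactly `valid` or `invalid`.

Key "k" = 6b is 1 byte ≤ B = 6; zero-pad to 6 bytes: K' = 6b 00 00 00 00 00.
K' ⊕ ipad = 5d 36 36 36 36 36; K' ⊕ opad = 37 5c 5c 5c 5c 5c.
Inner hash: even-index sum = 435 mod 256 = 179; odd-index sum = 403 mod 256 = 147 → b3 93.
Outer hash (recomputed tag): even-index sum = 418 mod 256 = 162; odd-index sum = 423 mod 256 = 167 → a2 a7.
Recomputed tag = a2a7; claimed = 32a7 → mismatch.

invalid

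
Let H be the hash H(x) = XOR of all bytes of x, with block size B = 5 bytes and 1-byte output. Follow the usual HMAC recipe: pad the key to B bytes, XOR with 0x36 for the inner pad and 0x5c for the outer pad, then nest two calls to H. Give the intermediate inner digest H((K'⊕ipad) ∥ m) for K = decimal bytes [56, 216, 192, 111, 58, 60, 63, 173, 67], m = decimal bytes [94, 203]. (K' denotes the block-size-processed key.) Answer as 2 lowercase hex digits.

3b

Key decimal bytes [56, 216, 192, 111, 58, 60, 63, 173, 67] = 38 d8 c0 6f 3a 3c 3f ad 43 is 9 bytes > B = 5, so hash it first: H(key) = 98, then zero-pad to 5 bytes: K' = 98 00 00 00 00.
K' ⊕ ipad = ae 36 36 36 36.
Inner input = ae 36 36 36 36 ∥ 5e cb.
Inner hash: XOR ae⊕36⊕36⊕36⊕36⊕5e⊕cb = 3b.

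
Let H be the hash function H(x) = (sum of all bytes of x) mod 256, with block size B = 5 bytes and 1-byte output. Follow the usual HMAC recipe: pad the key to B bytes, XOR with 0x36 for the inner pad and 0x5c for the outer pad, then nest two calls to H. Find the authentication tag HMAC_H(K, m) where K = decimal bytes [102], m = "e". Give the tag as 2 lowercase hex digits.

37

Key decimal bytes [102] = 66 is 1 byte ≤ B = 5; zero-pad to 5 bytes: K' = 66 00 00 00 00.
K' ⊕ ipad = 50 36 36 36 36.  K' ⊕ opad = 3a 5c 5c 5c 5c.
Inner input = (K'⊕ipad) ∥ m = 50 36 36 36 36 ∥ 65.
Inner hash: sum = 80+54+54+54+54+101 = 397; mod 256 = 141 → 8d.
Outer input = (K'⊕opad) ∥ inner = 3a 5c 5c 5c 5c ∥ 8d.
Outer hash (tag): sum = 58+92+92+92+92+141 = 567; mod 256 = 55 → 37.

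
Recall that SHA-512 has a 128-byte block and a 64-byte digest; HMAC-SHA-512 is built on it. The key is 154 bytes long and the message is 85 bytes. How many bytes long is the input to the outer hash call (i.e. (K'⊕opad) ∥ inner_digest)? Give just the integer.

192

Key is 154 > 128 bytes, so it is hashed to 64 bytes then zero-padded to 128: |K'| = 128.
Outer input = (K'⊕opad) ∥ H(inner) → 128 + 64 = 192 bytes.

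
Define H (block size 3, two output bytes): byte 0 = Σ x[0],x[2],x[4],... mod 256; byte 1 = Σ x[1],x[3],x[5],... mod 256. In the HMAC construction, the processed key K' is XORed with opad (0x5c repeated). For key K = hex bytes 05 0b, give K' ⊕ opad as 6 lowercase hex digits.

59575c

Key hex bytes 05 0b is 2 bytes ≤ B = 3; zero-pad to 3 bytes: K' = 05 0b 00.
XOR each byte with 0x5c: 05⊕5c=59, 0b⊕5c=57, 00⊕5c=5c.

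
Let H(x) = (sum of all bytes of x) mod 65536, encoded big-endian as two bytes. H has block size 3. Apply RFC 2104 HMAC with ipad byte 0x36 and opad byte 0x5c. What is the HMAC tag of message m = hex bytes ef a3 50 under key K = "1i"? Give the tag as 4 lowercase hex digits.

017e

Key "1i" = 31 69 is 2 bytes ≤ B = 3; zero-pad to 3 bytes: K' = 31 69 00.
K' ⊕ ipad = 07 5f 36.  K' ⊕ opad = 6d 35 5c.
Inner input = (K'⊕ipad) ∥ m = 07 5f 36 ∥ ef a3 50.
Inner hash: sum = 7+95+54+239+163+80 = 638 → 02 7e.
Outer input = (K'⊕opad) ∥ inner = 6d 35 5c ∥ 02 7e.
Outer hash (tag): sum = 109+53+92+2+126 = 382 → 01 7e.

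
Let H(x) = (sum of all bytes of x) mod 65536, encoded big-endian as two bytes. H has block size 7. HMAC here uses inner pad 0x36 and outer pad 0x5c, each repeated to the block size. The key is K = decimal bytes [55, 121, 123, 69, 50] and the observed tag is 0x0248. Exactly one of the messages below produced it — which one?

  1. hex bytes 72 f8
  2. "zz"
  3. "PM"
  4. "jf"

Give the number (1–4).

Key decimal bytes [55, 121, 123, 69, 50] = 37 79 7b 45 32 is 5 bytes ≤ B = 7; zero-pad to 7 bytes: K' = 37 79 7b 45 32 00 00.
K' ⊕ ipad = 01 4f 4d 73 04 36 36; K' ⊕ opad = 6b 25 27 19 6e 5c 5c.
m1: inner = H(01 4f 4d 73 04 36 36 72 f8) = 02 ea; tag = H(6b 25 27 19 6e 5c 5c 02 ea) = 02e2
m2: inner = H(01 4f 4d 73 04 36 36 7a 7a) = 02 74; tag = H(6b 25 27 19 6e 5c 5c 02 74) = 026c
m3: inner = H(01 4f 4d 73 04 36 36 50 4d) = 02 1d; tag = H(6b 25 27 19 6e 5c 5c 02 1d) = 0215
m4: inner = H(01 4f 4d 73 04 36 36 6a 66) = 02 50; tag = H(6b 25 27 19 6e 5c 5c 02 50) = 0248 ← matches

4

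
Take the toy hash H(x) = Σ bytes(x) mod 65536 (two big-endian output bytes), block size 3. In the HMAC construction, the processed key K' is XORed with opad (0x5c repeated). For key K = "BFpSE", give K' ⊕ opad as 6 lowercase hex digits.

Key "BFpSE" = 42 46 70 53 45 is 5 bytes > B = 3, so hash it first: H(key) = 01 90, then zero-pad to 3 bytes: K' = 01 90 00.
XOR each byte with 0x5c: 01⊕5c=5d, 90⊕5c=cc, 00⊕5c=5c.

5dcc5c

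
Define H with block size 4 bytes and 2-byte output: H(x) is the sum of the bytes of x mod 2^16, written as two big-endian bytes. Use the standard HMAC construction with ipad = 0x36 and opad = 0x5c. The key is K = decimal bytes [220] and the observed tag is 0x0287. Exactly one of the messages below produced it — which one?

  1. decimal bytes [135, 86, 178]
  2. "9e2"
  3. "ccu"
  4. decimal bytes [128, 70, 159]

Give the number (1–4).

4

Key decimal bytes [220] = dc is 1 byte ≤ B = 4; zero-pad to 4 bytes: K' = dc 00 00 00.
K' ⊕ ipad = ea 36 36 36; K' ⊕ opad = 80 5c 5c 5c.
m1: inner = H(ea 36 36 36 87 56 b2) = 03 1b; tag = H(80 5c 5c 5c 03 1b) = 01b2
m2: inner = H(ea 36 36 36 39 65 32) = 02 5c; tag = H(80 5c 5c 5c 02 5c) = 01f2
m3: inner = H(ea 36 36 36 63 63 75) = 02 c7; tag = H(80 5c 5c 5c 02 c7) = 025d
m4: inner = H(ea 36 36 36 80 46 9f) = 02 f1; tag = H(80 5c 5c 5c 02 f1) = 0287 ← matches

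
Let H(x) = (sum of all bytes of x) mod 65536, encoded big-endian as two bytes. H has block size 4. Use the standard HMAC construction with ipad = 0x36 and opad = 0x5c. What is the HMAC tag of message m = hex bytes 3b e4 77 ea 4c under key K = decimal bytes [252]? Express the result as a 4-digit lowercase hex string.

01f0

Key decimal bytes [252] = fc is 1 byte ≤ B = 4; zero-pad to 4 bytes: K' = fc 00 00 00.
K' ⊕ ipad = ca 36 36 36.  K' ⊕ opad = a0 5c 5c 5c.
Inner input = (K'⊕ipad) ∥ m = ca 36 36 36 ∥ 3b e4 77 ea 4c.
Inner hash: sum = 202+54+54+54+59+228+119+234+76 = 1080 → 04 38.
Outer input = (K'⊕opad) ∥ inner = a0 5c 5c 5c ∥ 04 38.
Outer hash (tag): sum = 160+92+92+92+4+56 = 496 → 01 f0.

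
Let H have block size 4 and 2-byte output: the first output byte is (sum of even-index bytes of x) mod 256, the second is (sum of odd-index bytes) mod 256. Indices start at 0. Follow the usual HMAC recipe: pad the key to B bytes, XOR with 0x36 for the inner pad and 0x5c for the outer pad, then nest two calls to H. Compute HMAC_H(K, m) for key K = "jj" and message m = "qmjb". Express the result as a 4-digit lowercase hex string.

fff3

Key "jj" = 6a 6a is 2 bytes ≤ B = 4; zero-pad to 4 bytes: K' = 6a 6a 00 00.
K' ⊕ ipad = 5c 5c 36 36.  K' ⊕ opad = 36 36 5c 5c.
Inner input = (K'⊕ipad) ∥ m = 5c 5c 36 36 ∥ 71 6d 6a 62.
Inner hash: even-index sum = 365 mod 256 = 109; odd-index sum = 353 mod 256 = 97 → 6d 61.
Outer input = (K'⊕opad) ∥ inner = 36 36 5c 5c ∥ 6d 61.
Outer hash (tag): even-index sum = 255 mod 256 = 255; odd-index sum = 243 mod 256 = 243 → ff f3.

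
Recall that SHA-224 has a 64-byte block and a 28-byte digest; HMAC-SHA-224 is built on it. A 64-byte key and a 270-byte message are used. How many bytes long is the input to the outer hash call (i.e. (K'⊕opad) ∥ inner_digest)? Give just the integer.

92

Key is 64 ≤ 64 bytes, zero-padded: |K'| = 64.
Outer input = (K'⊕opad) ∥ H(inner) → 64 + 28 = 92 bytes.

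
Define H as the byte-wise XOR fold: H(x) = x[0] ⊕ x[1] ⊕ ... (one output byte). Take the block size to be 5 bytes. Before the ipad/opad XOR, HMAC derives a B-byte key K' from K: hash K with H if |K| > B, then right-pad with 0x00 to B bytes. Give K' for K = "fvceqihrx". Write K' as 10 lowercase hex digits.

6c00000000

|K| = 9 > B = 5, so first hash the key.
H(K): XOR 66⊕76⊕63⊕65⊕71⊕69⊕68⊕72⊕78 = 6c.
Zero-pad H(K) = 6c to 5 bytes: K' = 6c 00 00 00 00.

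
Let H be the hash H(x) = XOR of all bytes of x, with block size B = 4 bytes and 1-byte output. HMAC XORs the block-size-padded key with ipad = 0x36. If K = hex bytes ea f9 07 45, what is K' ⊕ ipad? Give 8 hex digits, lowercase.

dccf3173

Key hex bytes ea f9 07 45 is exactly B = 4 bytes: K' = ea f9 07 45.
XOR each byte with 0x36: ea⊕36=dc, f9⊕36=cf, 07⊕36=31, 45⊕36=73.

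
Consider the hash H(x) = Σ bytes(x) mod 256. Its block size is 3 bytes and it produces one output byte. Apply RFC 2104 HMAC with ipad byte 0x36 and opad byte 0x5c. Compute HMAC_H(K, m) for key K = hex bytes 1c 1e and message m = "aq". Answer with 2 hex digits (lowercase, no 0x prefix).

Key hex bytes 1c 1e is 2 bytes ≤ B = 3; zero-pad to 3 bytes: K' = 1c 1e 00.
K' ⊕ ipad = 2a 28 36.  K' ⊕ opad = 40 42 5c.
Inner input = (K'⊕ipad) ∥ m = 2a 28 36 ∥ 61 71.
Inner hash: sum = 42+40+54+97+113 = 346; mod 256 = 90 → 5a.
Outer input = (K'⊕opad) ∥ inner = 40 42 5c ∥ 5a.
Outer hash (tag): sum = 64+66+92+90 = 312; mod 256 = 56 → 38.

38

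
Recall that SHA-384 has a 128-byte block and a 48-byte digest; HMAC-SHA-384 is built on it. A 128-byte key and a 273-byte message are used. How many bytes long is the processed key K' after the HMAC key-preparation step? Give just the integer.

Key is 128 ≤ 128 bytes, zero-padded: |K'| = 128.

128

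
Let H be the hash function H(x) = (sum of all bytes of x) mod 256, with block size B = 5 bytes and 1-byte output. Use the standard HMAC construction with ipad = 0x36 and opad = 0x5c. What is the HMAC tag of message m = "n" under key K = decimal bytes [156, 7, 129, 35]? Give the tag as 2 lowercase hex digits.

1e

Key decimal bytes [156, 7, 129, 35] = 9c 07 81 23 is 4 bytes ≤ B = 5; zero-pad to 5 bytes: K' = 9c 07 81 23 00.
K' ⊕ ipad = aa 31 b7 15 36.  K' ⊕ opad = c0 5b dd 7f 5c.
Inner input = (K'⊕ipad) ∥ m = aa 31 b7 15 36 ∥ 6e.
Inner hash: sum = 170+49+183+21+54+110 = 587; mod 256 = 75 → 4b.
Outer input = (K'⊕opad) ∥ inner = c0 5b dd 7f 5c ∥ 4b.
Outer hash (tag): sum = 192+91+221+127+92+75 = 798; mod 256 = 30 → 1e.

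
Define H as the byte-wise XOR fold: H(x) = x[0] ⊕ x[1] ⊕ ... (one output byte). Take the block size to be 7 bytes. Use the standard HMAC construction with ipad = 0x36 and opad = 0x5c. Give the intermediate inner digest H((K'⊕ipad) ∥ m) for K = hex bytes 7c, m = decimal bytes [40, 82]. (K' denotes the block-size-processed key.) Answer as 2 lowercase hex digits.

Key hex bytes 7c is 1 byte ≤ B = 7; zero-pad to 7 bytes: K' = 7c 00 00 00 00 00 00.
K' ⊕ ipad = 4a 36 36 36 36 36 36.
Inner input = 4a 36 36 36 36 36 36 ∥ 28 52.
Inner hash: XOR 4a⊕36⊕36⊕36⊕36⊕36⊕36⊕28⊕52 = 30.

30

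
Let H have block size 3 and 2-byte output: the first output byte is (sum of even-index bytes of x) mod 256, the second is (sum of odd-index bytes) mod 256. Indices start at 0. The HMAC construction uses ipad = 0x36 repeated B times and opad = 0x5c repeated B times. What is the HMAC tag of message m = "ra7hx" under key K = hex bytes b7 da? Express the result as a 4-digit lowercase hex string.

Key hex bytes b7 da is 2 bytes ≤ B = 3; zero-pad to 3 bytes: K' = b7 da 00.
K' ⊕ ipad = 81 ec 36.  K' ⊕ opad = eb 86 5c.
Inner input = (K'⊕ipad) ∥ m = 81 ec 36 ∥ 72 61 37 68 78.
Inner hash: even-index sum = 384 mod 256 = 128; odd-index sum = 525 mod 256 = 13 → 80 0d.
Outer input = (K'⊕opad) ∥ inner = eb 86 5c ∥ 80 0d.
Outer hash (tag): even-index sum = 340 mod 256 = 84; odd-index sum = 262 mod 256 = 6 → 54 06.

5406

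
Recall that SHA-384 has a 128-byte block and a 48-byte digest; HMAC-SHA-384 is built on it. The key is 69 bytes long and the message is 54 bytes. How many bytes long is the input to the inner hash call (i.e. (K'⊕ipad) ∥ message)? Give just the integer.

182

Key is 69 ≤ 128 bytes, zero-padded: |K'| = 128.
Inner input = (K'⊕ipad) ∥ m → 128 + 54 = 182 bytes.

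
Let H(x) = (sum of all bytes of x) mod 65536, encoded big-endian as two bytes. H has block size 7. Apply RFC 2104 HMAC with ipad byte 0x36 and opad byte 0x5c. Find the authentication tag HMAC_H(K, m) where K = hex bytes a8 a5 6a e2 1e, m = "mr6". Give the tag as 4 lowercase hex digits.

03e9

Key hex bytes a8 a5 6a e2 1e is 5 bytes ≤ B = 7; zero-pad to 7 bytes: K' = a8 a5 6a e2 1e 00 00.
K' ⊕ ipad = 9e 93 5c d4 28 36 36.  K' ⊕ opad = f4 f9 36 be 42 5c 5c.
Inner input = (K'⊕ipad) ∥ m = 9e 93 5c d4 28 36 36 ∥ 6d 72 36.
Inner hash: sum = 158+147+92+212+40+54+54+109+114+54 = 1034 → 04 0a.
Outer input = (K'⊕opad) ∥ inner = f4 f9 36 be 42 5c 5c ∥ 04 0a.
Outer hash (tag): sum = 244+249+54+190+66+92+92+4+10 = 1001 → 03 e9.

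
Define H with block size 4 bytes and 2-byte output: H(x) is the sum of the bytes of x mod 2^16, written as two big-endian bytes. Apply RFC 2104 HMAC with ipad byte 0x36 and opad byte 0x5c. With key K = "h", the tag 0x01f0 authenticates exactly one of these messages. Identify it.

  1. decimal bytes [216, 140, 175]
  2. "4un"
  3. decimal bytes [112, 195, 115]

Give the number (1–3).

Key "h" = 68 is 1 byte ≤ B = 4; zero-pad to 4 bytes: K' = 68 00 00 00.
K' ⊕ ipad = 5e 36 36 36; K' ⊕ opad = 34 5c 5c 5c.
m1: inner = H(5e 36 36 36 d8 8c af) = 03 13; tag = H(34 5c 5c 5c 03 13) = 015e
m2: inner = H(5e 36 36 36 34 75 6e) = 02 17; tag = H(34 5c 5c 5c 02 17) = 0161
m3: inner = H(5e 36 36 36 70 c3 73) = 02 a6; tag = H(34 5c 5c 5c 02 a6) = 01f0 ← matches

3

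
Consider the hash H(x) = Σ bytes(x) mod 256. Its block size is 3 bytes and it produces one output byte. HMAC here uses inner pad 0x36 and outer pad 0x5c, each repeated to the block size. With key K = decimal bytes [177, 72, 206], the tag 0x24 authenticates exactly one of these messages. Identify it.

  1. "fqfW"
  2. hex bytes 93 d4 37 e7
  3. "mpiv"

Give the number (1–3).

1

Key decimal bytes [177, 72, 206] = b1 48 ce is exactly B = 3 bytes: K' = b1 48 ce.
K' ⊕ ipad = 87 7e f8; K' ⊕ opad = ed 14 92.
m1: inner = H(87 7e f8 66 71 66 57) = 91; tag = H(ed 14 92 91) = 24 ← matches
m2: inner = H(87 7e f8 93 d4 37 e7) = 82; tag = H(ed 14 92 82) = 15
m3: inner = H(87 7e f8 6d 70 69 76) = b9; tag = H(ed 14 92 b9) = 4c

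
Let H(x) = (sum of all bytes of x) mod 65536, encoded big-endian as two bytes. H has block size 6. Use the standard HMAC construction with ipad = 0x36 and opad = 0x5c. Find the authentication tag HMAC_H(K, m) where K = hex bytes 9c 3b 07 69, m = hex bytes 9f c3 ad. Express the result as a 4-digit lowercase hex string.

Key hex bytes 9c 3b 07 69 is 4 bytes ≤ B = 6; zero-pad to 6 bytes: K' = 9c 3b 07 69 00 00.
K' ⊕ ipad = aa 0d 31 5f 36 36.  K' ⊕ opad = c0 67 5b 35 5c 5c.
Inner input = (K'⊕ipad) ∥ m = aa 0d 31 5f 36 36 ∥ 9f c3 ad.
Inner hash: sum = 170+13+49+95+54+54+159+195+173 = 962 → 03 c2.
Outer input = (K'⊕opad) ∥ inner = c0 67 5b 35 5c 5c ∥ 03 c2.
Outer hash (tag): sum = 192+103+91+53+92+92+3+194 = 820 → 03 34.

0334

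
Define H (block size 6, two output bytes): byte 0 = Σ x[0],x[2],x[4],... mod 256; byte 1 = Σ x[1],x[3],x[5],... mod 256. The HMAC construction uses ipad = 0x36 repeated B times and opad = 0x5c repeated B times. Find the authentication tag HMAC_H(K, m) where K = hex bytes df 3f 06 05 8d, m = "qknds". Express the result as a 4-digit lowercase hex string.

Key hex bytes df 3f 06 05 8d is 5 bytes ≤ B = 6; zero-pad to 6 bytes: K' = df 3f 06 05 8d 00.
K' ⊕ ipad = e9 09 30 33 bb 36.  K' ⊕ opad = 83 63 5a 59 d1 5c.
Inner input = (K'⊕ipad) ∥ m = e9 09 30 33 bb 36 ∥ 71 6b 6e 64 73.
Inner hash: even-index sum = 806 mod 256 = 38; odd-index sum = 321 mod 256 = 65 → 26 41.
Outer input = (K'⊕opad) ∥ inner = 83 63 5a 59 d1 5c ∥ 26 41.
Outer hash (tag): even-index sum = 468 mod 256 = 212; odd-index sum = 345 mod 256 = 89 → d4 59.

d459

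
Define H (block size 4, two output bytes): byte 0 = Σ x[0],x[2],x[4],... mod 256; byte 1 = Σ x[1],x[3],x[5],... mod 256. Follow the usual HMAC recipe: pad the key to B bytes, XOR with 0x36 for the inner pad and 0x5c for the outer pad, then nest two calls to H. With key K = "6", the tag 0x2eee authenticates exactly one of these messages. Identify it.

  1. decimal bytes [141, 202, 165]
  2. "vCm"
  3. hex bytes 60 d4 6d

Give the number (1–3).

Key "6" = 36 is 1 byte ≤ B = 4; zero-pad to 4 bytes: K' = 36 00 00 00.
K' ⊕ ipad = 00 36 36 36; K' ⊕ opad = 6a 5c 5c 5c.
m1: inner = H(00 36 36 36 8d ca a5) = 68 36; tag = H(6a 5c 5c 5c 68 36) = 2eee ← matches
m2: inner = H(00 36 36 36 76 43 6d) = 19 af; tag = H(6a 5c 5c 5c 19 af) = df67
m3: inner = H(00 36 36 36 60 d4 6d) = 03 40; tag = H(6a 5c 5c 5c 03 40) = c9f8

1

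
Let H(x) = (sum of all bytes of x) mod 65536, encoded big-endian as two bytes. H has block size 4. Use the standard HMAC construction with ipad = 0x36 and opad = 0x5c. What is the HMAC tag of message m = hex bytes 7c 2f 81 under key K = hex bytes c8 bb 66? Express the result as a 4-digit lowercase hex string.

Key hex bytes c8 bb 66 is 3 bytes ≤ B = 4; zero-pad to 4 bytes: K' = c8 bb 66 00.
K' ⊕ ipad = fe 8d 50 36.  K' ⊕ opad = 94 e7 3a 5c.
Inner input = (K'⊕ipad) ∥ m = fe 8d 50 36 ∥ 7c 2f 81.
Inner hash: sum = 254+141+80+54+124+47+129 = 829 → 03 3d.
Outer input = (K'⊕opad) ∥ inner = 94 e7 3a 5c ∥ 03 3d.
Outer hash (tag): sum = 148+231+58+92+3+61 = 593 → 02 51.

0251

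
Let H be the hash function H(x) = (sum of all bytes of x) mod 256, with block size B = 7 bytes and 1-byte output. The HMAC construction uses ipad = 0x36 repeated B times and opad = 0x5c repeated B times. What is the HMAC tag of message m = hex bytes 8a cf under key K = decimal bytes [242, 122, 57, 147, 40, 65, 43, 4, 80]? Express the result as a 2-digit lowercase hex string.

Key decimal bytes [242, 122, 57, 147, 40, 65, 43, 4, 80] = f2 7a 39 93 28 41 2b 04 50 is 9 bytes > B = 7, so hash it first: H(key) = 20, then zero-pad to 7 bytes: K' = 20 00 00 00 00 00 00.
K' ⊕ ipad = 16 36 36 36 36 36 36.  K' ⊕ opad = 7c 5c 5c 5c 5c 5c 5c.
Inner input = (K'⊕ipad) ∥ m = 16 36 36 36 36 36 36 ∥ 8a cf.
Inner hash: sum = 22+54+54+54+54+54+54+138+207 = 691; mod 256 = 179 → b3.
Outer input = (K'⊕opad) ∥ inner = 7c 5c 5c 5c 5c 5c 5c ∥ b3.
Outer hash (tag): sum = 124+92+92+92+92+92+92+179 = 855; mod 256 = 87 → 57.

57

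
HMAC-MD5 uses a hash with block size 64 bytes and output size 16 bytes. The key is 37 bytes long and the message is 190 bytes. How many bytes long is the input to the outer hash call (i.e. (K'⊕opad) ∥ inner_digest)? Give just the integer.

80

Key is 37 ≤ 64 bytes, zero-padded: |K'| = 64.
Outer input = (K'⊕opad) ∥ H(inner) → 64 + 16 = 80 bytes.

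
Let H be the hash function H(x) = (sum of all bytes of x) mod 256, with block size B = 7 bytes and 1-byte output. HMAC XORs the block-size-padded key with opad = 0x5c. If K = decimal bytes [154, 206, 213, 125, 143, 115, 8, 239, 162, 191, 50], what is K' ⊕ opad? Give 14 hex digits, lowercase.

1a5c5c5c5c5c5c

Key decimal bytes [154, 206, 213, 125, 143, 115, 8, 239, 162, 191, 50] = 9a ce d5 7d 8f 73 08 ef a2 bf 32 is 11 bytes > B = 7, so hash it first: H(key) = 46, then zero-pad to 7 bytes: K' = 46 00 00 00 00 00 00.
XOR each byte with 0x5c: 46⊕5c=1a, 00⊕5c=5c, 00⊕5c=5c, 00⊕5c=5c, 00⊕5c=5c, 00⊕5c=5c, 00⊕5c=5c.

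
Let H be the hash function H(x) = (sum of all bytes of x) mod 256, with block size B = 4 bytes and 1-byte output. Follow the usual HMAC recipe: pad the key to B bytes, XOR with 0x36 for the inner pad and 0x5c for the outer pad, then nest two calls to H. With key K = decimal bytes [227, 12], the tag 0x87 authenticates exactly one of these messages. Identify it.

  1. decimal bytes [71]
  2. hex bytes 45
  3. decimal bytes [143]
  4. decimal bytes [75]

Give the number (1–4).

Key decimal bytes [227, 12] = e3 0c is 2 bytes ≤ B = 4; zero-pad to 4 bytes: K' = e3 0c 00 00.
K' ⊕ ipad = d5 3a 36 36; K' ⊕ opad = bf 50 5c 5c.
m1: inner = H(d5 3a 36 36 47) = c2; tag = H(bf 50 5c 5c c2) = 89
m2: inner = H(d5 3a 36 36 45) = c0; tag = H(bf 50 5c 5c c0) = 87 ← matches
m3: inner = H(d5 3a 36 36 8f) = 0a; tag = H(bf 50 5c 5c 0a) = d1
m4: inner = H(d5 3a 36 36 4b) = c6; tag = H(bf 50 5c 5c c6) = 8d

2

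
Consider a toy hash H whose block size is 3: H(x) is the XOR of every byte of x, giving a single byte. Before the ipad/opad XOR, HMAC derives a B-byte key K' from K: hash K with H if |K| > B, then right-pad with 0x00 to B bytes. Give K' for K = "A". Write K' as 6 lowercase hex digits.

410000

Key "A" = 41 is 1 byte ≤ B = 3; zero-pad to 3 bytes: K' = 41 00 00.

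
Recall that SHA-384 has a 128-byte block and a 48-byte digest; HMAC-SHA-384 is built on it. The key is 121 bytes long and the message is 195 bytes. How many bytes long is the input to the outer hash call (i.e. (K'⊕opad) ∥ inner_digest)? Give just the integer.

176

Key is 121 ≤ 128 bytes, zero-padded: |K'| = 128.
Outer input = (K'⊕opad) ∥ H(inner) → 128 + 48 = 176 bytes.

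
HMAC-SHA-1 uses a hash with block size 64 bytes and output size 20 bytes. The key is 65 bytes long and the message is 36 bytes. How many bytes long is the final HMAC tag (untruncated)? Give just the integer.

20

The tag is one SHA-1 digest: 20 bytes.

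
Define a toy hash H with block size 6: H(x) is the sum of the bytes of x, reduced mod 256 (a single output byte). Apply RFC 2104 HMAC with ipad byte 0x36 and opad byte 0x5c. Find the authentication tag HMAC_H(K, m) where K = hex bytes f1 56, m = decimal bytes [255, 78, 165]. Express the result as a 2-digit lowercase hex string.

Key hex bytes f1 56 is 2 bytes ≤ B = 6; zero-pad to 6 bytes: K' = f1 56 00 00 00 00.
K' ⊕ ipad = c7 60 36 36 36 36.  K' ⊕ opad = ad 0a 5c 5c 5c 5c.
Inner input = (K'⊕ipad) ∥ m = c7 60 36 36 36 36 ∥ ff 4e a5.
Inner hash: sum = 199+96+54+54+54+54+255+78+165 = 1009; mod 256 = 241 → f1.
Outer input = (K'⊕opad) ∥ inner = ad 0a 5c 5c 5c 5c ∥ f1.
Outer hash (tag): sum = 173+10+92+92+92+92+241 = 792; mod 256 = 24 → 18.

18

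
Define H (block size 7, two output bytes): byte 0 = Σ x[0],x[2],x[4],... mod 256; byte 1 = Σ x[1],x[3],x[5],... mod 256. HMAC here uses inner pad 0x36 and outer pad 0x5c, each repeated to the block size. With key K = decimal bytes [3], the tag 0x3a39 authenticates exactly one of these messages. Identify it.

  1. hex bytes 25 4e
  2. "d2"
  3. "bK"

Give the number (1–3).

1

Key decimal bytes [3] = 03 is 1 byte ≤ B = 7; zero-pad to 7 bytes: K' = 03 00 00 00 00 00 00.
K' ⊕ ipad = 35 36 36 36 36 36 36; K' ⊕ opad = 5f 5c 5c 5c 5c 5c 5c.
m1: inner = H(35 36 36 36 36 36 36 25 4e) = 25 c7; tag = H(5f 5c 5c 5c 5c 5c 5c 25 c7) = 3a39 ← matches
m2: inner = H(35 36 36 36 36 36 36 64 32) = 09 06; tag = H(5f 5c 5c 5c 5c 5c 5c 09 06) = 791d
m3: inner = H(35 36 36 36 36 36 36 62 4b) = 22 04; tag = H(5f 5c 5c 5c 5c 5c 5c 22 04) = 7736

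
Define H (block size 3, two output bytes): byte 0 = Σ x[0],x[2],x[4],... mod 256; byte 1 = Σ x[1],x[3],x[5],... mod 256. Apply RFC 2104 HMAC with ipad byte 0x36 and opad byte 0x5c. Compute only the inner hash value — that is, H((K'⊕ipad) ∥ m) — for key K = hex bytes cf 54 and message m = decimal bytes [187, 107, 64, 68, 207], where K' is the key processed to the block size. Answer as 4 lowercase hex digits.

Key hex bytes cf 54 is 2 bytes ≤ B = 3; zero-pad to 3 bytes: K' = cf 54 00.
K' ⊕ ipad = f9 62 36.
Inner input = f9 62 36 ∥ bb 6b 40 44 cf.
Inner hash: even-index sum = 478 mod 256 = 222; odd-index sum = 556 mod 256 = 44 → de 2c.

de2c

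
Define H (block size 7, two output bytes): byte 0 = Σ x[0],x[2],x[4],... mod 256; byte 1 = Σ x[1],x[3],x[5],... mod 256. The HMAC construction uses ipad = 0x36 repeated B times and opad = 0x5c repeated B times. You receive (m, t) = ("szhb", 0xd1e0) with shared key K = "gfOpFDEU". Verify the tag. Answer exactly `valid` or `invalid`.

valid

Key "gfOpFDEU" = 67 66 4f 70 46 44 45 55 is 8 bytes > B = 7, so hash it first: H(key) = 41 6f, then zero-pad to 7 bytes: K' = 41 6f 00 00 00 00 00.
K' ⊕ ipad = 77 59 36 36 36 36 36; K' ⊕ opad = 1d 33 5c 5c 5c 5c 5c.
Inner hash: even-index sum = 501 mod 256 = 245; odd-index sum = 416 mod 256 = 160 → f5 a0.
Outer hash (recomputed tag): even-index sum = 465 mod 256 = 209; odd-index sum = 480 mod 256 = 224 → d1 e0.
Recomputed tag = d1e0; claimed = d1e0 → match.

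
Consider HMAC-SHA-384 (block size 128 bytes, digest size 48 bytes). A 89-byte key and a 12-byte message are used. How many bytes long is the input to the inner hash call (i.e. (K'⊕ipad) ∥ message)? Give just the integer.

Key is 89 ≤ 128 bytes, zero-padded: |K'| = 128.
Inner input = (K'⊕ipad) ∥ m → 128 + 12 = 140 bytes.

140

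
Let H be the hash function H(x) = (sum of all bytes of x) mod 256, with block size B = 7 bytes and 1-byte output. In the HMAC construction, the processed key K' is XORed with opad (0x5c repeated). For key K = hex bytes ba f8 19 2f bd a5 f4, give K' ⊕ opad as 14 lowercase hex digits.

Key hex bytes ba f8 19 2f bd a5 f4 is exactly B = 7 bytes: K' = ba f8 19 2f bd a5 f4.
XOR each byte with 0x5c: ba⊕5c=e6, f8⊕5c=a4, 19⊕5c=45, 2f⊕5c=73, bd⊕5c=e1, a5⊕5c=f9, f4⊕5c=a8.

e6a44573e1f9a8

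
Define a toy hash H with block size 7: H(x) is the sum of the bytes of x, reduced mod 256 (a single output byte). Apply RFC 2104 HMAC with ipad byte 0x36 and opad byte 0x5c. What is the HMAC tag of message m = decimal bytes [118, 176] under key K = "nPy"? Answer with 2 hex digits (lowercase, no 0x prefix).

de

Key "nPy" = 6e 50 79 is 3 bytes ≤ B = 7; zero-pad to 7 bytes: K' = 6e 50 79 00 00 00 00.
K' ⊕ ipad = 58 66 4f 36 36 36 36.  K' ⊕ opad = 32 0c 25 5c 5c 5c 5c.
Inner input = (K'⊕ipad) ∥ m = 58 66 4f 36 36 36 36 ∥ 76 b0.
Inner hash: sum = 88+102+79+54+54+54+54+118+176 = 779; mod 256 = 11 → 0b.
Outer input = (K'⊕opad) ∥ inner = 32 0c 25 5c 5c 5c 5c ∥ 0b.
Outer hash (tag): sum = 50+12+37+92+92+92+92+11 = 478; mod 256 = 222 → de.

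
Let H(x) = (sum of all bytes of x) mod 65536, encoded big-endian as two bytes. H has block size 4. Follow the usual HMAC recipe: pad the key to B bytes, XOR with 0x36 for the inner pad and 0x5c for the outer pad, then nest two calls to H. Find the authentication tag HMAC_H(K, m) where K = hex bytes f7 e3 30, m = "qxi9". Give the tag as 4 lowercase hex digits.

Key hex bytes f7 e3 30 is 3 bytes ≤ B = 4; zero-pad to 4 bytes: K' = f7 e3 30 00.
K' ⊕ ipad = c1 d5 06 36.  K' ⊕ opad = ab bf 6c 5c.
Inner input = (K'⊕ipad) ∥ m = c1 d5 06 36 ∥ 71 78 69 39.
Inner hash: sum = 193+213+6+54+113+120+105+57 = 861 → 03 5d.
Outer input = (K'⊕opad) ∥ inner = ab bf 6c 5c ∥ 03 5d.
Outer hash (tag): sum = 171+191+108+92+3+93 = 658 → 02 92.

0292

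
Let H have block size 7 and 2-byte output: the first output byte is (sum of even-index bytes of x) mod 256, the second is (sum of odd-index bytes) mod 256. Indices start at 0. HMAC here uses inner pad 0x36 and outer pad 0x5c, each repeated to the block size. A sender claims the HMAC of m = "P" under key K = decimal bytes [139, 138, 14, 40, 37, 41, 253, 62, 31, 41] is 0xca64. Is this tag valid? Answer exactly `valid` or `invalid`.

valid

Key decimal bytes [139, 138, 14, 40, 37, 41, 253, 62, 31, 41] = 8b 8a 0e 28 25 29 fd 3e 1f 29 is 10 bytes > B = 7, so hash it first: H(key) = da 42, then zero-pad to 7 bytes: K' = da 42 00 00 00 00 00.
K' ⊕ ipad = ec 74 36 36 36 36 36; K' ⊕ opad = 86 1e 5c 5c 5c 5c 5c.
Inner hash: even-index sum = 398 mod 256 = 142; odd-index sum = 304 mod 256 = 48 → 8e 30.
Outer hash (recomputed tag): even-index sum = 458 mod 256 = 202; odd-index sum = 356 mod 256 = 100 → ca 64.
Recomputed tag = ca64; claimed = ca64 → match.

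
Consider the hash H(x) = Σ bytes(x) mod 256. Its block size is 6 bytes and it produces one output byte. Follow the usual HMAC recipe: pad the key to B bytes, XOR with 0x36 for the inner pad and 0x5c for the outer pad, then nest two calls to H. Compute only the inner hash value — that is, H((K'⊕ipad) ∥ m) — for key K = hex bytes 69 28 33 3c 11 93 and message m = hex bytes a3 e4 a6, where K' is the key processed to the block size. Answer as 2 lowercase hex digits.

85

Key hex bytes 69 28 33 3c 11 93 is exactly B = 6 bytes: K' = 69 28 33 3c 11 93.
K' ⊕ ipad = 5f 1e 05 0a 27 a5.
Inner input = 5f 1e 05 0a 27 a5 ∥ a3 e4 a6.
Inner hash: sum = 95+30+5+10+39+165+163+228+166 = 901; mod 256 = 133 → 85.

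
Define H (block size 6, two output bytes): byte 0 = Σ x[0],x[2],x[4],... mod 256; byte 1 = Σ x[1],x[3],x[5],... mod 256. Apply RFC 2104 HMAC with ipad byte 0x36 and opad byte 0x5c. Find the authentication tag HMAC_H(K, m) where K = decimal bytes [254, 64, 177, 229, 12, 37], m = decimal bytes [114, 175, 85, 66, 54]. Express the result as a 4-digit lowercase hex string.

659b

Key decimal bytes [254, 64, 177, 229, 12, 37] = fe 40 b1 e5 0c 25 is exactly B = 6 bytes: K' = fe 40 b1 e5 0c 25.
K' ⊕ ipad = c8 76 87 d3 3a 13.  K' ⊕ opad = a2 1c ed b9 50 79.
Inner input = (K'⊕ipad) ∥ m = c8 76 87 d3 3a 13 ∥ 72 af 55 42 36.
Inner hash: even-index sum = 646 mod 256 = 134; odd-index sum = 589 mod 256 = 77 → 86 4d.
Outer input = (K'⊕opad) ∥ inner = a2 1c ed b9 50 79 ∥ 86 4d.
Outer hash (tag): even-index sum = 613 mod 256 = 101; odd-index sum = 411 mod 256 = 155 → 65 9b.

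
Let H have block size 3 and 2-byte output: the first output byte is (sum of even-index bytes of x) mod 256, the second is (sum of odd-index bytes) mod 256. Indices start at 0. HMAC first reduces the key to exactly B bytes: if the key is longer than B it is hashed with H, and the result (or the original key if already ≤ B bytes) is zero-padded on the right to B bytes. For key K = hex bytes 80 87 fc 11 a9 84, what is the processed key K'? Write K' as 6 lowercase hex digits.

251c00

|K| = 6 > B = 3, so first hash the key.
H(K): even-index sum = 549 mod 256 = 37; odd-index sum = 284 mod 256 = 28 → 25 1c.
Zero-pad H(K) = 25 1c to 3 bytes: K' = 25 1c 00.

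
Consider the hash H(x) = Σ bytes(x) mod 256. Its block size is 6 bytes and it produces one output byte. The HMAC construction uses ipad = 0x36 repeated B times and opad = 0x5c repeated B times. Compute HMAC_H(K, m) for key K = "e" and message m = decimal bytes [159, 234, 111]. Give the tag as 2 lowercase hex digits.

Key "e" = 65 is 1 byte ≤ B = 6; zero-pad to 6 bytes: K' = 65 00 00 00 00 00.
K' ⊕ ipad = 53 36 36 36 36 36.  K' ⊕ opad = 39 5c 5c 5c 5c 5c.
Inner input = (K'⊕ipad) ∥ m = 53 36 36 36 36 36 ∥ 9f ea 6f.
Inner hash: sum = 83+54+54+54+54+54+159+234+111 = 857; mod 256 = 89 → 59.
Outer input = (K'⊕opad) ∥ inner = 39 5c 5c 5c 5c 5c ∥ 59.
Outer hash (tag): sum = 57+92+92+92+92+92+89 = 606; mod 256 = 94 → 5e.

5e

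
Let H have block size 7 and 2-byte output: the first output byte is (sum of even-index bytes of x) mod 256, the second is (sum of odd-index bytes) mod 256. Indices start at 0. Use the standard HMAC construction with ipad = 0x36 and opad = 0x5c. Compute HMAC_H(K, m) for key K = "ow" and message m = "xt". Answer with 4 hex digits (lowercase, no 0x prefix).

Key "ow" = 6f 77 is 2 bytes ≤ B = 7; zero-pad to 7 bytes: K' = 6f 77 00 00 00 00 00.
K' ⊕ ipad = 59 41 36 36 36 36 36.  K' ⊕ opad = 33 2b 5c 5c 5c 5c 5c.
Inner input = (K'⊕ipad) ∥ m = 59 41 36 36 36 36 36 ∥ 78 74.
Inner hash: even-index sum = 367 mod 256 = 111; odd-index sum = 293 mod 256 = 37 → 6f 25.
Outer input = (K'⊕opad) ∥ inner = 33 2b 5c 5c 5c 5c 5c ∥ 6f 25.
Outer hash (tag): even-index sum = 364 mod 256 = 108; odd-index sum = 338 mod 256 = 82 → 6c 52.

6c52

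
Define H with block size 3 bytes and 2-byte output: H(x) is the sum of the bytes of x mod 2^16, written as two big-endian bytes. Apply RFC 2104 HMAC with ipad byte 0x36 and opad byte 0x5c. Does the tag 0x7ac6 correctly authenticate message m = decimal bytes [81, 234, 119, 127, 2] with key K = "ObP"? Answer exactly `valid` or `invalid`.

Key "ObP" = 4f 62 50 is exactly B = 3 bytes: K' = 4f 62 50.
K' ⊕ ipad = 79 54 66; K' ⊕ opad = 13 3e 0c.
Inner hash: sum = 121+84+102+81+234+119+127+2 = 870 → 03 66.
Outer hash (recomputed tag): sum = 19+62+12+3+102 = 198 → 00 c6.
Recomputed tag = 00c6; claimed = 7ac6 → mismatch.

invalid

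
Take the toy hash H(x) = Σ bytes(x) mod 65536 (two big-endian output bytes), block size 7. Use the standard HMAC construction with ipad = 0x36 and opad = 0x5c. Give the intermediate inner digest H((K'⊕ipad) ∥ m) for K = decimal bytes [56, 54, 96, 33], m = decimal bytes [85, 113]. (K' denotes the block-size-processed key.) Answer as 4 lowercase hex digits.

01e3

Key decimal bytes [56, 54, 96, 33] = 38 36 60 21 is 4 bytes ≤ B = 7; zero-pad to 7 bytes: K' = 38 36 60 21 00 00 00.
K' ⊕ ipad = 0e 00 56 17 36 36 36.
Inner input = 0e 00 56 17 36 36 36 ∥ 55 71.
Inner hash: sum = 14+0+86+23+54+54+54+85+113 = 483 → 01 e3.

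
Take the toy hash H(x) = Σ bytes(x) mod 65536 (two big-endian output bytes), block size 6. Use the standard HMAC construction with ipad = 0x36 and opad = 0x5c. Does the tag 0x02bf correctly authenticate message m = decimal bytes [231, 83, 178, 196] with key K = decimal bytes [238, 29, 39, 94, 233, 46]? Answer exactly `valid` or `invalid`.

valid

Key decimal bytes [238, 29, 39, 94, 233, 46] = ee 1d 27 5e e9 2e is exactly B = 6 bytes: K' = ee 1d 27 5e e9 2e.
K' ⊕ ipad = d8 2b 11 68 df 18; K' ⊕ opad = b2 41 7b 02 b5 72.
Inner hash: sum = 216+43+17+104+223+24+231+83+178+196 = 1315 → 05 23.
Outer hash (recomputed tag): sum = 178+65+123+2+181+114+5+35 = 703 → 02 bf.
Recomputed tag = 02bf; claimed = 02bf → match.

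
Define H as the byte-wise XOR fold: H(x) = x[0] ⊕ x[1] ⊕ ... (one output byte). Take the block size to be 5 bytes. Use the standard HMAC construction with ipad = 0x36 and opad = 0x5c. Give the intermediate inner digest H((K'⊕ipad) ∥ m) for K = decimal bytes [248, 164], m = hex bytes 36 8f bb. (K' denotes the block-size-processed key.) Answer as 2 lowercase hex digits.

68

Key decimal bytes [248, 164] = f8 a4 is 2 bytes ≤ B = 5; zero-pad to 5 bytes: K' = f8 a4 00 00 00.
K' ⊕ ipad = ce 92 36 36 36.
Inner input = ce 92 36 36 36 ∥ 36 8f bb.
Inner hash: XOR ce⊕92⊕36⊕36⊕36⊕36⊕8f⊕bb = 68.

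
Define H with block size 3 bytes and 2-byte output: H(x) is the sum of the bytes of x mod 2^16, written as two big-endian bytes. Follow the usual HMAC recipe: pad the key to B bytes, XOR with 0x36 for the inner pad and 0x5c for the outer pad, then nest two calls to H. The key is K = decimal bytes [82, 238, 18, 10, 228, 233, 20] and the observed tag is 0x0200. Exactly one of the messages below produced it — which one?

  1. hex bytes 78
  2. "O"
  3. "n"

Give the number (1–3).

3

Key decimal bytes [82, 238, 18, 10, 228, 233, 20] = 52 ee 12 0a e4 e9 14 is 7 bytes > B = 3, so hash it first: H(key) = 03 3d, then zero-pad to 3 bytes: K' = 03 3d 00.
K' ⊕ ipad = 35 0b 36; K' ⊕ opad = 5f 61 5c.
m1: inner = H(35 0b 36 78) = 00 ee; tag = H(5f 61 5c 00 ee) = 020a
m2: inner = H(35 0b 36 4f) = 00 c5; tag = H(5f 61 5c 00 c5) = 01e1
m3: inner = H(35 0b 36 6e) = 00 e4; tag = H(5f 61 5c 00 e4) = 0200 ← matches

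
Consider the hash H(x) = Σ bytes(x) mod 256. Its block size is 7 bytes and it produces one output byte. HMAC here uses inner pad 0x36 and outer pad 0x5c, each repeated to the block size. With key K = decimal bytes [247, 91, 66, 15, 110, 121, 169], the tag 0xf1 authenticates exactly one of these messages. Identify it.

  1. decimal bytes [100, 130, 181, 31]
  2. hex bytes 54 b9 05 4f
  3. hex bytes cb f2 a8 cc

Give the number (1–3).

Key decimal bytes [247, 91, 66, 15, 110, 121, 169] = f7 5b 42 0f 6e 79 a9 is exactly B = 7 bytes: K' = f7 5b 42 0f 6e 79 a9.
K' ⊕ ipad = c1 6d 74 39 58 4f 9f; K' ⊕ opad = ab 07 1e 53 32 25 f5.
m1: inner = H(c1 6d 74 39 58 4f 9f 64 82 b5 1f) = db; tag = H(ab 07 1e 53 32 25 f5 db) = 4a
m2: inner = H(c1 6d 74 39 58 4f 9f 54 b9 05 4f) = 82; tag = H(ab 07 1e 53 32 25 f5 82) = f1 ← matches
m3: inner = H(c1 6d 74 39 58 4f 9f cb f2 a8 cc) = 52; tag = H(ab 07 1e 53 32 25 f5 52) = c1

2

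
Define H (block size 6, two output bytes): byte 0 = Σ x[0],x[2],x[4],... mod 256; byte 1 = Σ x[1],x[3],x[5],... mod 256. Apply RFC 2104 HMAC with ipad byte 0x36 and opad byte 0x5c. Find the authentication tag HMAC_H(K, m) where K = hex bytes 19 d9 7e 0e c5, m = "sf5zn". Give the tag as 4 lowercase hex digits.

8070

Key hex bytes 19 d9 7e 0e c5 is 5 bytes ≤ B = 6; zero-pad to 6 bytes: K' = 19 d9 7e 0e c5 00.
K' ⊕ ipad = 2f ef 48 38 f3 36.  K' ⊕ opad = 45 85 22 52 99 5c.
Inner input = (K'⊕ipad) ∥ m = 2f ef 48 38 f3 36 ∥ 73 66 35 7a 6e.
Inner hash: even-index sum = 640 mod 256 = 128; odd-index sum = 573 mod 256 = 61 → 80 3d.
Outer input = (K'⊕opad) ∥ inner = 45 85 22 52 99 5c ∥ 80 3d.
Outer hash (tag): even-index sum = 384 mod 256 = 128; odd-index sum = 368 mod 256 = 112 → 80 70.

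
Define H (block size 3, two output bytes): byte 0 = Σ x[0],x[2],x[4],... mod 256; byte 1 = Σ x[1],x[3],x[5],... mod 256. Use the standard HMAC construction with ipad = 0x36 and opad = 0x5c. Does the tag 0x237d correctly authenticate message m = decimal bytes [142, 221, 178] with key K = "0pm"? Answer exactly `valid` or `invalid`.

Key "0pm" = 30 70 6d is exactly B = 3 bytes: K' = 30 70 6d.
K' ⊕ ipad = 06 46 5b; K' ⊕ opad = 6c 2c 31.
Inner hash: even-index sum = 318 mod 256 = 62; odd-index sum = 390 mod 256 = 134 → 3e 86.
Outer hash (recomputed tag): even-index sum = 291 mod 256 = 35; odd-index sum = 106 mod 256 = 106 → 23 6a.
Recomputed tag = 236a; claimed = 237d → mismatch.

invalid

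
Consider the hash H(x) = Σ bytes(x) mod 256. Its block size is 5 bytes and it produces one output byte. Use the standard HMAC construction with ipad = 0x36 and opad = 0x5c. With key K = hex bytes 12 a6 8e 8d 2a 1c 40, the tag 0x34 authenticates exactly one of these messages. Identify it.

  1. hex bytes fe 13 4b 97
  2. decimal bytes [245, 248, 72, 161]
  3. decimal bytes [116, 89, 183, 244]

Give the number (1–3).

3

Key hex bytes 12 a6 8e 8d 2a 1c 40 is 7 bytes > B = 5, so hash it first: H(key) = 59, then zero-pad to 5 bytes: K' = 59 00 00 00 00.
K' ⊕ ipad = 6f 36 36 36 36; K' ⊕ opad = 05 5c 5c 5c 5c.
m1: inner = H(6f 36 36 36 36 fe 13 4b 97) = 3a; tag = H(05 5c 5c 5c 5c 3a) = af
m2: inner = H(6f 36 36 36 36 f5 f8 48 a1) = 1d; tag = H(05 5c 5c 5c 5c 1d) = 92
m3: inner = H(6f 36 36 36 36 74 59 b7 f4) = bf; tag = H(05 5c 5c 5c 5c bf) = 34 ← matches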